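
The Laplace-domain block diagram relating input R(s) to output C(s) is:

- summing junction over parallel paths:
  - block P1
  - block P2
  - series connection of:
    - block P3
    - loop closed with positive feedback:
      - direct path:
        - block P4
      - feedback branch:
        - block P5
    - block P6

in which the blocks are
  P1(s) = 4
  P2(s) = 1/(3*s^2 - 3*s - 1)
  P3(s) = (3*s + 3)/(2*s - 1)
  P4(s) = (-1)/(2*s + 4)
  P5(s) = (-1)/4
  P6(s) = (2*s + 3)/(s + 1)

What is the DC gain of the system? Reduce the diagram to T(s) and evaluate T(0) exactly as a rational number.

Answer: 27/5

Working:
Step 1 - collapse the loop (P4 forward, P5 return) = (-4)/(8*s + 15)
Step 2 - cascade P3, [P4/(1-P4*P5)], P6 = (-24*s - 36)/(16*s^2 + 22*s - 15)
Step 3 - add P1, P2, (P3*[P4/(1-P4*P5)]*P6) (parallel) = (192*s^4 - 528*s^2 + 246*s + 81)/(48*s^4 + 18*s^3 - 127*s^2 + 23*s + 15)
Evaluating the step-3 result (the overall T(s)) at s = 0 gives T(0) = 81/15 = 27/5.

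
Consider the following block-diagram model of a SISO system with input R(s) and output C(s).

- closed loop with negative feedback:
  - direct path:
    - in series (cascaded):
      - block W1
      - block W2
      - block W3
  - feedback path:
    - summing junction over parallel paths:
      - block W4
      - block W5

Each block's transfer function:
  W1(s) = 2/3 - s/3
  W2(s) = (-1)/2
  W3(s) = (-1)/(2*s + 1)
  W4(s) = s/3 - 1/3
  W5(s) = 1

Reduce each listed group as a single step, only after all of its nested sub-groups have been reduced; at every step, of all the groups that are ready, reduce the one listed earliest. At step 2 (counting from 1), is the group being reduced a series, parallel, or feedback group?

Reducing step by step:

Step 1: series reduction of W1, W2, W3
Step 2: reduce the parallel group W4, W5
Step 3: feedback reduction of (W1*W2*W3), (W4+W5)
So the answer for step 2 is parallel.

Answer: parallel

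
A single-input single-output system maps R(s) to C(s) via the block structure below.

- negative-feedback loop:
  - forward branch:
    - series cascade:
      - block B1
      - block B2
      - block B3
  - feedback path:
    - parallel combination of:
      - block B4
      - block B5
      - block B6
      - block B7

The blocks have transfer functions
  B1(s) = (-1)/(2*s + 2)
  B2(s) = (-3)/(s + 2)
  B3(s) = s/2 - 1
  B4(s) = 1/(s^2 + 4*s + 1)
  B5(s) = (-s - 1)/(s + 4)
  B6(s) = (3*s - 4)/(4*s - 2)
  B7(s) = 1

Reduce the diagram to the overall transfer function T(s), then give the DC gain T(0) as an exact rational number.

Answer: 12/29

Working:
(1) multiply B1, B2, B3 (series): (3*s - 6)/(4*s^2 + 12*s + 8)
(2) add B4, B5, B6, B7 (parallel): (3*s^4 + 32*s^3 + 65*s^2 - 54*s - 30)/(4*s^4 + 30*s^3 + 52*s^2 - 18*s - 8)
(3) close the feedback loop around (B1*B2*B3), (B4+B5+B6+B7): (12*s^5 + 66*s^4 - 24*s^3 - 366*s^2 + 84*s + 48)/(16*s^6 + 177*s^5 + 678*s^4 + 795*s^3 - 384*s^2 - 6*s + 116)
The step-3 result is T(s). Setting s = 0: T(0) = 48/116 = 12/29.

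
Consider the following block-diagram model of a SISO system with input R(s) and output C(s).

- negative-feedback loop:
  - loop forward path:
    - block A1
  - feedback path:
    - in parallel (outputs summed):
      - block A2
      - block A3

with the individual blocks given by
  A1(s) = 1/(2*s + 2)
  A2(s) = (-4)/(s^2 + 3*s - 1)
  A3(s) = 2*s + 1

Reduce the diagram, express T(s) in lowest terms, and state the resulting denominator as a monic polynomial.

Reducing step by step:

1. combine A2, A3 in parallel: (2*s^3 + 7*s^2 + s - 5)/(s^2 + 3*s - 1)
2. close the feedback loop around A1, (A2+A3): (s^2 + 3*s - 1)/(4*s^3 + 15*s^2 + 5*s - 7)
Step 2 gives the fully reduced T(s), with no common factor left to cancel. The denominator's leading coefficient is 4, so divide each of its coefficients by 4 to get the monic form.

Answer: s^3 + 15*s^2/4 + 5*s/4 - 7/4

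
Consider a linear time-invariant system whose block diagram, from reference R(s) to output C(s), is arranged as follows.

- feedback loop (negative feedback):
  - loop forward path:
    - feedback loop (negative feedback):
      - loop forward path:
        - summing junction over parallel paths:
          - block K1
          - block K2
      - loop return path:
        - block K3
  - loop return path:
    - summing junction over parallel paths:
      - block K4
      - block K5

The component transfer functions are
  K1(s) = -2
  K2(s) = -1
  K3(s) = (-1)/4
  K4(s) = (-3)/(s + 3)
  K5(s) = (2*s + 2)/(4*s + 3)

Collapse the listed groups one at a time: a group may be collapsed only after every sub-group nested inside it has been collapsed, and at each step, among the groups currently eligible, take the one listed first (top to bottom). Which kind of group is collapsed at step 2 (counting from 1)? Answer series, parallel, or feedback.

The answer is feedback.

Reasoning:
(1) add K1, K2 (parallel)
(2) feedback reduction of (K1+K2), K3
(3) reduce the parallel group K4, K5
(4) collapse the loop ([(K1+K2)/(1+(K1+K2)*K3)] forward, (K4+K5) return)
At step 2 the group reduced is feedback.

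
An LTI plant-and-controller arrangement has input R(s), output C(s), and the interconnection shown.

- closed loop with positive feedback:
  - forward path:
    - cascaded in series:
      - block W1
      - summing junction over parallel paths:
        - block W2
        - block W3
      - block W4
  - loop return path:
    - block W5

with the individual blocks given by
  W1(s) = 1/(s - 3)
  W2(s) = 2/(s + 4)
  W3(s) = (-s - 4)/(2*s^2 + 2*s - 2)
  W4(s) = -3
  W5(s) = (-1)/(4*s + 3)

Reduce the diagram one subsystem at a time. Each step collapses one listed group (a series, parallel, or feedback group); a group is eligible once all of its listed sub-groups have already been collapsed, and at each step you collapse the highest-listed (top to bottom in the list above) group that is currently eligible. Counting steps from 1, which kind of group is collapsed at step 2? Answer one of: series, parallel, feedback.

Step 1. parallel reduction of W2, W3
Step 2. reduce the series chain W1, (W2+W3), W4
Step 3. collapse the loop ((W1*(W2+W3)*W4) forward, W5 return)
Step 2 collapses a series group.

Hence the answer: series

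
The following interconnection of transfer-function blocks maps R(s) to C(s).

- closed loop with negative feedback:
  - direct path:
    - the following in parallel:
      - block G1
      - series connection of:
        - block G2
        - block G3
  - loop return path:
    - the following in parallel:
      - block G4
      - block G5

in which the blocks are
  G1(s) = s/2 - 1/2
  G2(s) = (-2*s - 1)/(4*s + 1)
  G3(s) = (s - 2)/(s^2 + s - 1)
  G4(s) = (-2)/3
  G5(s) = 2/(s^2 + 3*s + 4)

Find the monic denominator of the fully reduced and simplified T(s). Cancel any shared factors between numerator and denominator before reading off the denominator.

Answer: s^6 + s^5/4 - 14*s^4 - 111*s^3/4 - 13*s^2/4 + 17*s + 17/4

Working:
Step 1: series reduction of G2, G3: (-2*s^2 + 3*s + 2)/(4*s^3 + 5*s^2 - 3*s - 1)
Step 2: sum the parallel branches G1, (G2*G3): (4*s^4 + s^3 - 12*s^2 + 8*s + 5)/(8*s^3 + 10*s^2 - 6*s - 2)
Step 3: sum the parallel branches G4, G5: (-2*s^2 - 6*s - 2)/(3*s^2 + 9*s + 12)
Step 4: apply the feedback formula to (G1+(G2*G3)), (G4+G5): (-12*s^6 - 39*s^5 - 21*s^4 + 72*s^3 + 57*s^2 - 141*s - 60)/(8*s^6 + 2*s^5 - 112*s^4 - 222*s^3 - 26*s^2 + 136*s + 34)
No further cancellation is possible in the step-4 result, so that is T(s). Its denominator becomes monic after dividing by the leading coefficient 8.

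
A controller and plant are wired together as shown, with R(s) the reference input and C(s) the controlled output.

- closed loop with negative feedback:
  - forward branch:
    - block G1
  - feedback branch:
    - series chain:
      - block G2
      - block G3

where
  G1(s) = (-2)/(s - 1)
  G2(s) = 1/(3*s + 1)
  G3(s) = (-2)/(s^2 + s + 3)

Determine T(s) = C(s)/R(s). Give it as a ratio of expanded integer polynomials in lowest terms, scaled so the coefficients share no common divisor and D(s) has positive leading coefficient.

The answer is (-6*s^3 - 8*s^2 - 20*s - 6)/(3*s^4 + s^3 + 6*s^2 - 7*s + 1).

Reasoning:
Step 1 - combine G2, G3 in series -> (-2)/(3*s^3 + 4*s^2 + 10*s + 3)
Step 2 - feedback reduction of G1, (G2*G3); the result is T(s) itself (integer coefficients, no common factor, positive leading denominator coefficient)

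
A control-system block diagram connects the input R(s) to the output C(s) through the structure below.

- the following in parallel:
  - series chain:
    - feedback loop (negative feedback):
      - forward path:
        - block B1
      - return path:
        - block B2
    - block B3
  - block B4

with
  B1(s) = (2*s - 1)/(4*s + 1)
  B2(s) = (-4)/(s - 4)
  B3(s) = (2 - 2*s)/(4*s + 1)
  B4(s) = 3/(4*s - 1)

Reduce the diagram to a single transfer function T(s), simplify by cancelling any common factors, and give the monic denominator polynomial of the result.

First reduce the diagram to T(s).

Step 1 - feedback reduction of B1, B2; result (2*s^2 - 9*s + 4)/(4*s^2 - 23*s)
Step 2 - reduce the series chain [B1/(1+B1*B2)], B3; result (-4*s^3 + 22*s^2 - 26*s + 8)/(16*s^3 - 88*s^2 - 23*s)
Step 3 - add ([B1/(1+B1*B2)]*B3), B4 (parallel); result (-16*s^4 + 140*s^3 - 390*s^2 - 11*s - 8)/(64*s^4 - 368*s^3 - 4*s^2 + 23*s)
No further cancellation is possible in the step-3 result, so that is T(s). Its denominator becomes monic after dividing by the leading coefficient 64.

Answer: s^4 - 23*s^3/4 - s^2/16 + 23*s/64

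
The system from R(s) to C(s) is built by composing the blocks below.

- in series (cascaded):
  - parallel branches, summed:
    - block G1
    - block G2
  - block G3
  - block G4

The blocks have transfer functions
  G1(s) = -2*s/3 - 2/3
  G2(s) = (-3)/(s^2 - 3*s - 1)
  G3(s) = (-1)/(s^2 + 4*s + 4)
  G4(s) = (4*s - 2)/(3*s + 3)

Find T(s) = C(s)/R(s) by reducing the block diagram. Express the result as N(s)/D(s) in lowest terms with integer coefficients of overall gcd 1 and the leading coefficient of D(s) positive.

The answer is (8*s^4 - 20*s^3 - 24*s^2 + 44*s - 14)/(9*s^5 + 18*s^4 - 72*s^3 - 225*s^2 - 180*s - 36).

Reasoning:
Step 1 - sum the parallel branches G1, G2 -> (-2*s^3 + 4*s^2 + 8*s - 7)/(3*s^2 - 9*s - 3)
Step 2 - combine (G1+G2), G3, G4 in series, which is the overall transfer function T(s) = C(s)/R(s) in lowest terms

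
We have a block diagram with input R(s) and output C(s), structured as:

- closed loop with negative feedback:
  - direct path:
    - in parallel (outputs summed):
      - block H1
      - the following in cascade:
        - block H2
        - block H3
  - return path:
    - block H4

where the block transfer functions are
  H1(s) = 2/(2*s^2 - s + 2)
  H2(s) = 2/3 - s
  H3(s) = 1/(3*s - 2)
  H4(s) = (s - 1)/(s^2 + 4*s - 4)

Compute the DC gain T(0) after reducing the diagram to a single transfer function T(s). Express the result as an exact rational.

First reduce the diagram to T(s).

(1) reduce the series chain H2, H3 = (-1)/3
(2) add H1, (H2*H3) (parallel) = (-2*s^2 + s + 4)/(6*s^2 - 3*s + 6)
(3) reduce the feedback loop with forward (H1+(H2*H3)) and return H4 = (-2*s^4 - 7*s^3 + 16*s^2 + 12*s - 16)/(6*s^4 + 19*s^3 - 27*s^2 + 39*s - 28)
Step 3 gives the overall T(s). Then T(0) = -16/(-28) = 4/7.

Answer: 4/7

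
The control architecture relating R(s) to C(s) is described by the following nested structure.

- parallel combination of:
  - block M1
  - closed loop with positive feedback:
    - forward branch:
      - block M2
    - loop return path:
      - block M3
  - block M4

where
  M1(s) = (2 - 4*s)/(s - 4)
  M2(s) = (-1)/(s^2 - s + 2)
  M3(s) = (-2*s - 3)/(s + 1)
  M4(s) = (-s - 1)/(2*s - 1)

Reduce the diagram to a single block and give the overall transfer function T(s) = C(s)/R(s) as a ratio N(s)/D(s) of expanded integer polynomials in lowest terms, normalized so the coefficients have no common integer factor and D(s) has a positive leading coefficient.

Reducing step by step:

[1] close the feedback loop around M2, M3, giving (-s - 1)/(s^3 - s - 1)
[2] sum the parallel branches M1, [M2/(1-M2*M3)], M4; the result is T(s) itself (integer coefficients, no common factor, positive leading denominator coefficient)

Answer: (-9*s^5 + 11*s^4 + 9*s^3 + 5*s^2 - 8*s - 6)/(2*s^5 - 9*s^4 + 2*s^3 + 7*s^2 + 5*s - 4)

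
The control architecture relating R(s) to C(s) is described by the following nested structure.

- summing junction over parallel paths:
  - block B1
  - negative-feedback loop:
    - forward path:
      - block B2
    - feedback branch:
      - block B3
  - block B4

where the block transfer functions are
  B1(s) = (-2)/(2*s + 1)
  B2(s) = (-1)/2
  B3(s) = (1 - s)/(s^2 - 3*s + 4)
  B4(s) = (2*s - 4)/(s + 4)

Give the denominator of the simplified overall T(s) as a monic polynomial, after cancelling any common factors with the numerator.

Answer: s^4 + 2*s^3 - 23*s^2/4 + 43*s/4 + 7

Working:
[1] close the feedback loop around B2, B3 -> (-s^2 + 3*s - 4)/(2*s^2 - 5*s + 7)
[2] combine B1, [B2/(1+B2*B3)], B4 in parallel -> (6*s^4 - 39*s^3 + 59*s^2 - 20*s - 100)/(4*s^4 + 8*s^3 - 23*s^2 + 43*s + 28)
The result of step 2 is T(s) in lowest terms. Its denominator has leading coefficient 4; dividing the denominator through by 4 makes it monic.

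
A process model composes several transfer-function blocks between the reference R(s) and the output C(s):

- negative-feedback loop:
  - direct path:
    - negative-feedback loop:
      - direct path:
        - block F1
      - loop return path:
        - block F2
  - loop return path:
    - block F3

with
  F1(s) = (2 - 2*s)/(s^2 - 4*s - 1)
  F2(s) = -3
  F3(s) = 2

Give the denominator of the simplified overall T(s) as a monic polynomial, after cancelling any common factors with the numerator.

[1] feedback reduction of F1, F2, giving (2 - 2*s)/(s^2 + 2*s - 7)
[2] apply the feedback formula to [F1/(1+F1*F2)], F3, giving (2 - 2*s)/(s^2 - 2*s - 3)
That last expression is T(s), already simplified, and its denominator is already monic.

Hence the answer: s^2 - 2*s - 3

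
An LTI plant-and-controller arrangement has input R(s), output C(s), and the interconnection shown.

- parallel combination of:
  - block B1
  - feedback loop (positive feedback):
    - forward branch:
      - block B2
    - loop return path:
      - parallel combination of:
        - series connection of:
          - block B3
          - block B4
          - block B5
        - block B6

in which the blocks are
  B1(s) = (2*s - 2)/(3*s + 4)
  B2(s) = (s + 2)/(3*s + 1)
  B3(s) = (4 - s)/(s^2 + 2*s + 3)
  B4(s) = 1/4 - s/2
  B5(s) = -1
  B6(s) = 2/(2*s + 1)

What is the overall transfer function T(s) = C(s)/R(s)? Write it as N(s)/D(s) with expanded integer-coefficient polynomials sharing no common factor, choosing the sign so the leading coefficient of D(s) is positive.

[1] cascade B3, B4, B5: (-2*s^2 + 9*s - 4)/(4*s^2 + 8*s + 12)
[2] reduce the parallel group (B3*B4*B5), B6: (-4*s^3 + 24*s^2 + 17*s + 20)/(8*s^3 + 20*s^2 + 32*s + 12)
[3] close the feedback loop around B2, ((B3*B4*B5)+B6): (8*s^4 + 36*s^3 + 72*s^2 + 76*s + 24)/(28*s^4 + 52*s^3 + 51*s^2 + 14*s - 28)
[4] parallel reduction of B1, [B2/(1-B2*((B3*B4*B5)+B6))], giving the overall T(s)

Hence the answer: (80*s^5 + 188*s^4 + 358*s^3 + 442*s^2 + 292*s + 152)/(84*s^5 + 268*s^4 + 361*s^3 + 246*s^2 - 28*s - 112)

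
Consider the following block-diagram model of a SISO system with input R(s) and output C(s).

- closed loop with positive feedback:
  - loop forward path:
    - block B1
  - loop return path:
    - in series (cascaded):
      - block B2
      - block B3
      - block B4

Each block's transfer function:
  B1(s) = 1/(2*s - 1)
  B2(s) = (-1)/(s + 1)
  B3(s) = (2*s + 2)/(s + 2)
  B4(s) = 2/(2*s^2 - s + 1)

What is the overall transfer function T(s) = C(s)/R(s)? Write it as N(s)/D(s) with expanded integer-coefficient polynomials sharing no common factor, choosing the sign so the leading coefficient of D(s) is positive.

First reduce the diagram to T(s).

Step 1: cascade B2, B3, B4 = (-4)/(2*s^3 + 3*s^2 - s + 2)
Step 2: close the feedback loop around B1, (B2*B3*B4); the result is T(s) itself (integer coefficients, no common factor, positive leading denominator coefficient)

Answer: (2*s^3 + 3*s^2 - s + 2)/(4*s^4 + 4*s^3 - 5*s^2 + 5*s + 2)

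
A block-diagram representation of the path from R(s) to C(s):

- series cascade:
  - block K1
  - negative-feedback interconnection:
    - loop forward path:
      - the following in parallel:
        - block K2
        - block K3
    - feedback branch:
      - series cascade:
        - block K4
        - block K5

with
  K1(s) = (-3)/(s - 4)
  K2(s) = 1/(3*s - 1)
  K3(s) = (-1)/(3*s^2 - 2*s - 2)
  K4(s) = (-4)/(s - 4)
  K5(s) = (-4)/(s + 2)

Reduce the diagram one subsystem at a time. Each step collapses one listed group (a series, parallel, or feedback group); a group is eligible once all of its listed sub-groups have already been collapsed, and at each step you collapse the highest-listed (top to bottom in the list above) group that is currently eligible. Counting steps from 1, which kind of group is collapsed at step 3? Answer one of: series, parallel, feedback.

Step 1: sum the parallel branches K2, K3
Step 2: combine K4, K5 in series
Step 3: collapse the loop ((K2+K3) forward, (K4*K5) return)
Step 4: cascade K1, [(K2+K3)/(1+(K2+K3)*(K4*K5))]
Step 3: feedback.

Hence the answer: feedback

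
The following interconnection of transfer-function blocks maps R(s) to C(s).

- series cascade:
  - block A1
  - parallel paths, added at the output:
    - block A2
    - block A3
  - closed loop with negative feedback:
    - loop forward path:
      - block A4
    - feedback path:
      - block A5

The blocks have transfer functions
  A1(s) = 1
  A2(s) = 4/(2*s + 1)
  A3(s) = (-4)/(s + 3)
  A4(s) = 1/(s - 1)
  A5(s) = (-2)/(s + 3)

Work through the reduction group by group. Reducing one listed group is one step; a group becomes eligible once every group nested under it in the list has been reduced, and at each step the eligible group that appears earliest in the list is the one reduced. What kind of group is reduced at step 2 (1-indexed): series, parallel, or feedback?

1. combine A2, A3 in parallel
2. apply the feedback formula to A4, A5
3. combine A1, (A2+A3), [A4/(1+A4*A5)] in series
Step 2 collapses a feedback group.

Therefore the answer is feedback.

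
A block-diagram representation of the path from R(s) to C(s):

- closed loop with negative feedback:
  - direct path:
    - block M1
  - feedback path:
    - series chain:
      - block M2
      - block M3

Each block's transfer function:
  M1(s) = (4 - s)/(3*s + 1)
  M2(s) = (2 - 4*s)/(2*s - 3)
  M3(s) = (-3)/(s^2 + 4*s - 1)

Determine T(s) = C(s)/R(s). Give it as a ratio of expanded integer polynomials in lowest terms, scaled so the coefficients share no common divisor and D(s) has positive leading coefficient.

First reduce the diagram to T(s).

Step 1. cascade M2, M3 -> (12*s - 6)/(2*s^3 + 5*s^2 - 14*s + 3)
Step 2. close the feedback loop around M1, (M2*M3), giving the overall T(s)

Answer: (-2*s^4 + 3*s^3 + 34*s^2 - 59*s + 12)/(6*s^4 + 17*s^3 - 49*s^2 + 49*s - 21)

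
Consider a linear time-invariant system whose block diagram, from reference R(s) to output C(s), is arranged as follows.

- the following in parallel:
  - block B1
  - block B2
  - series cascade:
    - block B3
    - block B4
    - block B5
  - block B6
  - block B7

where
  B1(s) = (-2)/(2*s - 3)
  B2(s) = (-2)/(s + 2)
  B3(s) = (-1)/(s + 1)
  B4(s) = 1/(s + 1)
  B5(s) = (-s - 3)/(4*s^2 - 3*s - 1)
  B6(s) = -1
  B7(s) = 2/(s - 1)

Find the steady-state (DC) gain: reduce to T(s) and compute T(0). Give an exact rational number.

The answer is -19/3.

Reasoning:
1. multiply B3, B4, B5 (series): (s + 3)/(4*s^4 + 5*s^3 - 3*s^2 - 5*s - 1)
2. sum the parallel branches B1, B2, (B3*B4*B5), B6, B7: (-8*s^6 - 22*s^5 + 47*s^4 + 67*s^3 - 72*s^2 - 106*s - 38)/(8*s^6 + 14*s^5 - 25*s^4 - 43*s^3 + 11*s^2 + 29*s + 6)
Step 2 gives the overall T(s). Then T(0) = -38/6 = -19/3.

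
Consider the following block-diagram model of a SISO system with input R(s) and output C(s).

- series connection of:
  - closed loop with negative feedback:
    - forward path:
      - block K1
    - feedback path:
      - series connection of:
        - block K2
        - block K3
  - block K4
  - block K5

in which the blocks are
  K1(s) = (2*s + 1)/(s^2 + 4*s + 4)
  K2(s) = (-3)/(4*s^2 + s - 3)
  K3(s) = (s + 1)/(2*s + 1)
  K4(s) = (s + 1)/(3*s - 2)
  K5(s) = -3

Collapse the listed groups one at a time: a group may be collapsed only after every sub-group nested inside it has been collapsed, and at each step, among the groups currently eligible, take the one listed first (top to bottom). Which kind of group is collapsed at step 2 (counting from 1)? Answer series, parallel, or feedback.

(1) combine K2, K3 in series
(2) apply the feedback formula to K1, (K2*K3)
(3) reduce the series chain [K1/(1+K1*(K2*K3))], K4, K5
So the answer for step 2 is feedback.

Therefore the answer is feedback.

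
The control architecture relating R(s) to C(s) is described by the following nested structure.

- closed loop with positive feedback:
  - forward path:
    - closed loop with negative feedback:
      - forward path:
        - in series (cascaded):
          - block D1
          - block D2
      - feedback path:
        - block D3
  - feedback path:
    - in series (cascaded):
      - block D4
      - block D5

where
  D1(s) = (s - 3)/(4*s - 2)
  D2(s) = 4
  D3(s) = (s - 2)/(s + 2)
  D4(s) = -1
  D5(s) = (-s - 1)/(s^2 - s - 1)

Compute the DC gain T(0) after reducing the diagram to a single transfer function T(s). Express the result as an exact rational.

Reducing step by step:

Step 1 - cascade D1, D2, giving (2*s - 6)/(2*s - 1)
Step 2 - reduce the feedback loop with forward (D1*D2) and return D3, giving (2*s^2 - 2*s - 12)/(4*s^2 - 7*s + 10)
Step 3 - series reduction of D4, D5, giving (s + 1)/(s^2 - s - 1)
Step 4 - reduce the feedback loop with forward [(D1*D2)/(1+(D1*D2)*D3)] and return (D4*D5), giving (2*s^4 - 4*s^3 - 12*s^2 + 14*s + 12)/(4*s^4 - 13*s^3 + 13*s^2 + 11*s + 2)
The step-4 result is T(s). Setting s = 0: T(0) = 12/2 = 6.

Answer: 6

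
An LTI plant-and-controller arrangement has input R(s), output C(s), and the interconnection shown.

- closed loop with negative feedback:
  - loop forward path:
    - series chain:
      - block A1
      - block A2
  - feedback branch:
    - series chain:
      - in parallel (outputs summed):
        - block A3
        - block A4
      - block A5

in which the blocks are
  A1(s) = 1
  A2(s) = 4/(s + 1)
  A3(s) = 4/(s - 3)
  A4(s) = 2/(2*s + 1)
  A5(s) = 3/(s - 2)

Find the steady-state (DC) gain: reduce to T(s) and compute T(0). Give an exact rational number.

Step 1. series reduction of A1, A2: 4/(s + 1)
Step 2. reduce the parallel group A3, A4: (10*s - 2)/(2*s^2 - 5*s - 3)
Step 3. series reduction of (A3+A4), A5: (30*s - 6)/(2*s^3 - 9*s^2 + 7*s + 6)
Step 4. collapse the loop ((A1*A2) forward, ((A3+A4)*A5) return): (8*s^3 - 36*s^2 + 28*s + 24)/(2*s^4 - 7*s^3 - 2*s^2 + 133*s - 18)
The step-4 result is T(s). Setting s = 0: T(0) = 24/(-18) = -4/3.

Final answer: -4/3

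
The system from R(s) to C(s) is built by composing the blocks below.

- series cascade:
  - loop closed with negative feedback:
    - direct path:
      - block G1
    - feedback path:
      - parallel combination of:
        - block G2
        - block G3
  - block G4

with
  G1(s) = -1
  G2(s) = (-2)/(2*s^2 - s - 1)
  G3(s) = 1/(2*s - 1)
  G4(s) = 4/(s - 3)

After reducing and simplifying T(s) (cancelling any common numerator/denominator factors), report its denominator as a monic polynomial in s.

(1) combine G2, G3 in parallel -> (2*s^2 - 5*s + 1)/(4*s^3 - 4*s^2 - s + 1)
(2) apply the feedback formula to G1, (G2+G3) -> (-4*s^3 + 4*s^2 + s - 1)/(4*s^3 - 6*s^2 + 4*s)
(3) multiply [G1/(1+G1*(G2+G3))], G4 (series) -> (-8*s^3 + 8*s^2 + 2*s - 2)/(2*s^4 - 9*s^3 + 11*s^2 - 6*s)
That last expression is T(s), already simplified. Scaling its denominator by 1/2 (the reciprocal of the leading coefficient) yields the monic denominator.

Final answer: s^4 - 9*s^3/2 + 11*s^2/2 - 3*s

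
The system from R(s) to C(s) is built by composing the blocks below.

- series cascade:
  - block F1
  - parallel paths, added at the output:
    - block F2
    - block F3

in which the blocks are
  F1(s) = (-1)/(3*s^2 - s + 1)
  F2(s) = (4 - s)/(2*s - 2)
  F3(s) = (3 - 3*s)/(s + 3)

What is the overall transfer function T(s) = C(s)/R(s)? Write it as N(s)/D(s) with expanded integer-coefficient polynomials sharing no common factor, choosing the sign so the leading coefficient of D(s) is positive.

First reduce the diagram to T(s).

Step 1 - parallel reduction of F2, F3 gives (-7*s^2 + 13*s + 6)/(2*s^2 + 4*s - 6)
Step 2 - series reduction of F1, (F2+F3) - this is the overall T(s), already in the required normalized form

Answer: (7*s^2 - 13*s - 6)/(6*s^4 + 10*s^3 - 20*s^2 + 10*s - 6)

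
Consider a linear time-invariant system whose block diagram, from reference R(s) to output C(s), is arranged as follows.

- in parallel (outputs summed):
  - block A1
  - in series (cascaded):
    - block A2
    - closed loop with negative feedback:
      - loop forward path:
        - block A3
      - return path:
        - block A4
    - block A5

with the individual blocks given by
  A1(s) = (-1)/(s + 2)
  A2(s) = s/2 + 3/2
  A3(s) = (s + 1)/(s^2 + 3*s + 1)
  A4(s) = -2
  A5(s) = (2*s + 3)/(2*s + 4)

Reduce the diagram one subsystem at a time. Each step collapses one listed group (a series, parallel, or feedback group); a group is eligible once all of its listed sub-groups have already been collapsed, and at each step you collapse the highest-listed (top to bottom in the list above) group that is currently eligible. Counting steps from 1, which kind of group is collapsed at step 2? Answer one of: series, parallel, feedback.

The answer is series.

Reasoning:
Step 1 - apply the feedback formula to A3, A4
Step 2 - multiply A2, [A3/(1+A3*A4)], A5 (series)
Step 3 - combine A1, (A2*[A3/(1+A3*A4)]*A5) in parallel
Step 2 collapses a series group.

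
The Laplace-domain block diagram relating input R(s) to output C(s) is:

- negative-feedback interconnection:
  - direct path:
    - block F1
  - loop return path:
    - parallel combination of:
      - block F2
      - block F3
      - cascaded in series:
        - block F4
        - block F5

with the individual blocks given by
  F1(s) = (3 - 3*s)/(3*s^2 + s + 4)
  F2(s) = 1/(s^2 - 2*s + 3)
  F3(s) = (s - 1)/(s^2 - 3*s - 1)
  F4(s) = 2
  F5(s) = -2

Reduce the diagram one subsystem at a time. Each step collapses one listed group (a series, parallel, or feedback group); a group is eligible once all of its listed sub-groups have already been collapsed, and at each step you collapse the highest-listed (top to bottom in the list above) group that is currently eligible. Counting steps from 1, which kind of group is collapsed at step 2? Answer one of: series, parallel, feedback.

[1] series reduction of F4, F5
[2] add F2, F3, (F4*F5) (parallel)
[3] close the feedback loop around F1, (F2+F3+(F4*F5))
The group at step 2 is a parallel group.

Therefore the answer is parallel.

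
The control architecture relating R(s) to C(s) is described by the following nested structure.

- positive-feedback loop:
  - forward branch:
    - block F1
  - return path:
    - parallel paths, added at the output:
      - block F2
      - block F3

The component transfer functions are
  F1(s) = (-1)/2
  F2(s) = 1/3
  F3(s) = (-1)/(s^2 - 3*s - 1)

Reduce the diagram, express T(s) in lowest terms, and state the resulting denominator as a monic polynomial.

[1] reduce the parallel group F2, F3; result (s^2 - 3*s - 4)/(3*s^2 - 9*s - 3)
[2] close the feedback loop around F1, (F2+F3); result (-3*s^2 + 9*s + 3)/(7*s^2 - 21*s - 10)
No further cancellation is possible in the step-2 result, so that is T(s). Its denominator becomes monic after dividing by the leading coefficient 7.

Hence the answer: s^2 - 3*s - 10/7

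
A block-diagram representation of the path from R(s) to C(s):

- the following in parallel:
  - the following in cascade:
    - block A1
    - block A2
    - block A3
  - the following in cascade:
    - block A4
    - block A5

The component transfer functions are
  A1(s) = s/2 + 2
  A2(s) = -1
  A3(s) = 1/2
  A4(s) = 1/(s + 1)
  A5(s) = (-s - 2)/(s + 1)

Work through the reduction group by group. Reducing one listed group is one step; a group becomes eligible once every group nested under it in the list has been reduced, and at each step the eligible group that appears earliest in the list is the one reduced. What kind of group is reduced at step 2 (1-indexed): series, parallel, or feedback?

The answer is series.

Reasoning:
Step 1: combine A1, A2, A3 in series
Step 2: series reduction of A4, A5
Step 3: sum the parallel branches (A1*A2*A3), (A4*A5)
The group at step 2 is a series group.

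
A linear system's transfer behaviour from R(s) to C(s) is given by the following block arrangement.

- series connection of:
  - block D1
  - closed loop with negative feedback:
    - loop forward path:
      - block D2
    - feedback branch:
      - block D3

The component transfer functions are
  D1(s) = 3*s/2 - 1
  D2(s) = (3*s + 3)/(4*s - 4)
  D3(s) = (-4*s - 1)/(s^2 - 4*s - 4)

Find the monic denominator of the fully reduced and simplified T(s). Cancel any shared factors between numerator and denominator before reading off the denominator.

(1) collapse the loop (D2 forward, D3 return), giving (3*s^3 - 9*s^2 - 24*s - 12)/(4*s^3 - 32*s^2 - 15*s + 13)
(2) combine D1, [D2/(1+D2*D3)] in series, giving (9*s^4 - 33*s^3 - 54*s^2 + 12*s + 24)/(8*s^3 - 64*s^2 - 30*s + 26)
Step 2 gives the fully reduced T(s), with no common factor left to cancel. The denominator's leading coefficient is 8, so divide each of its coefficients by 8 to get the monic form.

Hence the answer: s^3 - 8*s^2 - 15*s/4 + 13/4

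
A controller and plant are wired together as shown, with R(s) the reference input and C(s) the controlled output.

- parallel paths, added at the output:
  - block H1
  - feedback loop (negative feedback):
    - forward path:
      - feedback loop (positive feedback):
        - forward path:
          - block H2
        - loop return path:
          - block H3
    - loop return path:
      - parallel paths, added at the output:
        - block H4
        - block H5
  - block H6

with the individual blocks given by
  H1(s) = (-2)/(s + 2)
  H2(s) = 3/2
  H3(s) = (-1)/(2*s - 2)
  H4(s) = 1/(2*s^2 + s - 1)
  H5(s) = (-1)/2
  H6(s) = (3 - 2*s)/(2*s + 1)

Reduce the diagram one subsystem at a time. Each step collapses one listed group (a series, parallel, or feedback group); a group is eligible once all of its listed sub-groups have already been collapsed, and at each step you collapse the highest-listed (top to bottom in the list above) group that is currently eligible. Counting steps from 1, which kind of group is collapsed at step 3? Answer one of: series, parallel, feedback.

Step 1 - feedback reduction of H2, H3
Step 2 - reduce the parallel group H4, H5
Step 3 - reduce the feedback loop with forward [H2/(1-H2*H3)] and return (H4+H5)
Step 4 - sum the parallel branches H1, [[H2/(1-H2*H3)]/(1+[H2/(1-H2*H3)]*(H4+H5))], H6
Step 3: feedback.

Final answer: feedback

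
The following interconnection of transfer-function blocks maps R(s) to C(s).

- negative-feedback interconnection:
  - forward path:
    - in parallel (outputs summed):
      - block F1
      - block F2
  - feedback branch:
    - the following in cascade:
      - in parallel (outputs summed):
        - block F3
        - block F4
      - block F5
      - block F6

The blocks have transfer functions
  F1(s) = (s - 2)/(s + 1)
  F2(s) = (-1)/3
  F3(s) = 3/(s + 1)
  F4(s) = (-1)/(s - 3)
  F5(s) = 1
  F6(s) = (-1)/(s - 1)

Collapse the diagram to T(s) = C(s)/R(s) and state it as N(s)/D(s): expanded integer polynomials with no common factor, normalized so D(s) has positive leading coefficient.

Step 1. combine F1, F2 in parallel: (2*s - 7)/(3*s + 3)
Step 2. combine F3, F4 in parallel: (2*s - 10)/(s^2 - 2*s - 3)
Step 3. reduce the series chain (F3+F4), F5, F6: (10 - 2*s)/(s^3 - 3*s^2 - s + 3)
Step 4. apply the feedback formula to (F1+F2), ((F3+F4)*F5*F6) - this is the overall T(s), already in the required normalized form

Answer: (2*s^4 - 13*s^3 + 19*s^2 + 13*s - 21)/(3*s^4 - 6*s^3 - 16*s^2 + 40*s - 61)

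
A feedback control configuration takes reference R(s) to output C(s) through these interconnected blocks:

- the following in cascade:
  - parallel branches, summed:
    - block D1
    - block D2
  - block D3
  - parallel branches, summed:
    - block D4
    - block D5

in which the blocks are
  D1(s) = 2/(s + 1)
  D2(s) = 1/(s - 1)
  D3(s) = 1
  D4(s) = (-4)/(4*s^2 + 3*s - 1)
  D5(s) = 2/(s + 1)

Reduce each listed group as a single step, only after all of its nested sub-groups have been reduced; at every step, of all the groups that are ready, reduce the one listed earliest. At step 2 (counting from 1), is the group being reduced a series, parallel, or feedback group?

Step 1: parallel reduction of D1, D2
Step 2: sum the parallel branches D4, D5
Step 3: multiply (D1+D2), D3, (D4+D5) (series)
So the answer for step 2 is parallel.

Hence the answer: parallel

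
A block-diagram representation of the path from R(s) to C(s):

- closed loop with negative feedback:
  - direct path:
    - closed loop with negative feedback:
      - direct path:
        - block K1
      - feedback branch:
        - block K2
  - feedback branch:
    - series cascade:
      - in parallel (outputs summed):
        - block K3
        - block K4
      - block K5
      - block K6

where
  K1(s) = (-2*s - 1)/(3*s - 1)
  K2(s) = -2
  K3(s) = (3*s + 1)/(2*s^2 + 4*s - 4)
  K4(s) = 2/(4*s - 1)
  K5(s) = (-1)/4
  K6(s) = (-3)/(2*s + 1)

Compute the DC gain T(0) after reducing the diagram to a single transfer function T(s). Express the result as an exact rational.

First reduce the diagram to T(s).

Step 1 - close the feedback loop around K1, K2: (-2*s - 1)/(7*s + 1)
Step 2 - add K3, K4 (parallel): (16*s^2 + 9*s - 9)/(8*s^3 + 14*s^2 - 20*s + 4)
Step 3 - multiply (K3+K4), K5, K6 (series): (48*s^2 + 27*s - 27)/(64*s^4 + 144*s^3 - 104*s^2 - 48*s + 16)
Step 4 - close the feedback loop around [K1/(1+K1*K2)], ((K3+K4)*K5*K6): (-64*s^4 - 144*s^3 + 104*s^2 + 48*s - 16)/(224*s^4 + 424*s^3 - 552*s^2 + 5*s + 43)
That last expression is T(s); at s = 0 only the constant terms survive, so T(0) = -16/43.

Answer: -16/43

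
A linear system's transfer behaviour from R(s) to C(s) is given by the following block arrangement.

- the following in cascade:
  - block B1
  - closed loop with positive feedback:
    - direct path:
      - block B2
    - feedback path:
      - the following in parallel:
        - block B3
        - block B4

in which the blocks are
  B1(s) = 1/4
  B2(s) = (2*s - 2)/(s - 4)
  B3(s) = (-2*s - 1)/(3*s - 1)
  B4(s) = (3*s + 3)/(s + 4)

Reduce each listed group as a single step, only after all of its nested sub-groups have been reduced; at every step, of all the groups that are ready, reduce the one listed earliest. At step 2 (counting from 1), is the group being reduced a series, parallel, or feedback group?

The answer is feedback.

Reasoning:
Step 1 - sum the parallel branches B3, B4
Step 2 - reduce the feedback loop with forward B2 and return (B3+B4)
Step 3 - multiply B1, [B2/(1-B2*(B3+B4))] (series)
The group at step 2 is a feedback group.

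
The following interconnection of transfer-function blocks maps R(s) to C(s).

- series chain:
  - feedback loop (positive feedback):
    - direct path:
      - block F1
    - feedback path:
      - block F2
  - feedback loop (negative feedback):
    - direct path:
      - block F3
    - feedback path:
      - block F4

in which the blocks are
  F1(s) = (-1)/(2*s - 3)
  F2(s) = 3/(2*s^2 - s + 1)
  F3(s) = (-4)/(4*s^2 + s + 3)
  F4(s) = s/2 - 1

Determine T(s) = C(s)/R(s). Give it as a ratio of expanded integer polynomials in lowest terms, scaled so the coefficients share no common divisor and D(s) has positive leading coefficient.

Step 1 - reduce the feedback loop with forward F1 and return F2, giving (-2*s^2 + s - 1)/(4*s^3 - 8*s^2 + 5*s)
Step 2 - collapse the loop (F3 forward, F4 return), giving (-4)/(4*s^2 - s + 7)
Step 3 - multiply [F1/(1-F1*F2)], [F3/(1+F3*F4)] (series) - this is the overall T(s), already in the required normalized form

Answer: (8*s^2 - 4*s + 4)/(16*s^5 - 36*s^4 + 56*s^3 - 61*s^2 + 35*s)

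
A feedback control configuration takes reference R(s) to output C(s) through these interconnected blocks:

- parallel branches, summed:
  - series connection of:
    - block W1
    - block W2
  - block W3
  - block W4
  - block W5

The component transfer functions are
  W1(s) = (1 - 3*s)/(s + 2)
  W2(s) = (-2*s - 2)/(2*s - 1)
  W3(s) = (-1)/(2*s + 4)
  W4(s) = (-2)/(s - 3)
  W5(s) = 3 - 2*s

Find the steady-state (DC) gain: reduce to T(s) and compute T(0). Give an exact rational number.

Reducing step by step:

(1) cascade W1, W2, giving (6*s^2 + 4*s - 2)/(2*s^2 + 3*s - 2)
(2) sum the parallel branches (W1*W2), W3, W4, W5, giving (-8*s^4 + 36*s^3 - 12*s^2 - 123*s + 53)/(4*s^3 - 6*s^2 - 22*s + 12)
Evaluating the step-2 result (the overall T(s)) at s = 0 gives T(0) = 53/12.

Answer: 53/12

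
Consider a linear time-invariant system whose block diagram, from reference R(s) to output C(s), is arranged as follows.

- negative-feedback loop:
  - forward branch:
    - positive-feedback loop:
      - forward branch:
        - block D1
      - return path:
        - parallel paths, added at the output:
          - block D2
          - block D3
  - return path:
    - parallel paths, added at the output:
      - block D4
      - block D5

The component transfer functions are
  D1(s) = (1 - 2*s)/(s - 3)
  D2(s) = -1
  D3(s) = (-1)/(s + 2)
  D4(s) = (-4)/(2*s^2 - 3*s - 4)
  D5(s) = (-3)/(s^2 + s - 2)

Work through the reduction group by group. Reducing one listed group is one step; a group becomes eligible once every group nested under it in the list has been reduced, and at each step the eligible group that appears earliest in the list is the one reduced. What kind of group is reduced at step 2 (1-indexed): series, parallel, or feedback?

(1) sum the parallel branches D2, D3
(2) reduce the feedback loop with forward D1 and return (D2+D3)
(3) reduce the parallel group D4, D5
(4) reduce the feedback loop with forward [D1/(1-D1*(D2+D3))] and return (D4+D5)
So the answer for step 2 is feedback.

Answer: feedback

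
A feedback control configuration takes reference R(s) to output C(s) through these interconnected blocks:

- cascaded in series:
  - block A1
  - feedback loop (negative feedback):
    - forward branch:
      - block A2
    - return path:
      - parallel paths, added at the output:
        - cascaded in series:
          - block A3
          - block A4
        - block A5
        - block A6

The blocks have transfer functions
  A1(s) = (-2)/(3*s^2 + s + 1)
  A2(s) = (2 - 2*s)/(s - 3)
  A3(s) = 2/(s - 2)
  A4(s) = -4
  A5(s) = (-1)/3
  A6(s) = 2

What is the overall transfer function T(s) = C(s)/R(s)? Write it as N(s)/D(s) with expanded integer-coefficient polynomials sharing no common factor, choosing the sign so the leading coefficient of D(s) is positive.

Step 1 - reduce the series chain A3, A4 -> (-8)/(s - 2)
Step 2 - combine (A3*A4), A5, A6 in parallel -> (5*s - 34)/(3*s - 6)
Step 3 - reduce the feedback loop with forward A2 and return ((A3*A4)+A5+A6) -> (6*s^2 - 18*s + 12)/(7*s^2 - 63*s + 50)
Step 4 - reduce the series chain A1, [A2/(1+A2*((A3*A4)+A5+A6))] - this is the overall T(s), already in the required normalized form

Answer: (-12*s^2 + 36*s - 24)/(21*s^4 - 182*s^3 + 94*s^2 - 13*s + 50)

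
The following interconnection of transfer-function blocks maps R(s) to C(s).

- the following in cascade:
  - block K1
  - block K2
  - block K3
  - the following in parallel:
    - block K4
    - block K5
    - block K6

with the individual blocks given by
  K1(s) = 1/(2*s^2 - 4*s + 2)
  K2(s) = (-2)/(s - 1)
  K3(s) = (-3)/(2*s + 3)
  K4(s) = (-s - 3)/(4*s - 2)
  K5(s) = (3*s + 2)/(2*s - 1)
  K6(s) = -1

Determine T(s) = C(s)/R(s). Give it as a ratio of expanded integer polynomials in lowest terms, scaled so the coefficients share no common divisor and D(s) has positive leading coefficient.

Answer: (3*s + 9)/(8*s^5 - 16*s^4 - 6*s^3 + 34*s^2 - 26*s + 6)

Working:
Step 1: combine K4, K5, K6 in parallel; result (s + 3)/(4*s - 2)
Step 2: series reduction of K1, K2, K3, (K4+K5+K6), which is the overall transfer function T(s) = C(s)/R(s) in lowest terms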